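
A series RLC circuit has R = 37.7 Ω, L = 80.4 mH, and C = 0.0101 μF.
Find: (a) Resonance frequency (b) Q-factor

Step 1 — Resonance condition Im(Z)=0 gives ω₀ = 1/√(LC).
Step 2 — ω₀ = 1/√(0.0804·1.01e-08) = 3.509e+04 rad/s.
Step 3 — f₀ = ω₀/(2π) = 5585 Hz.
Step 4 — Series Q: Q = ω₀L/R = 3.509e+04·0.0804/37.7 = 74.84.

(a) f₀ = 5585 Hz  (b) Q = 74.84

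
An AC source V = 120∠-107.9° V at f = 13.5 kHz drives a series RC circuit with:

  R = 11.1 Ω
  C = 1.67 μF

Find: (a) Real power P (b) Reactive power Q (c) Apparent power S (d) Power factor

Step 1 — Angular frequency: ω = 2π·f = 2π·1.35e+04 = 8.482e+04 rad/s.
Step 2 — Component impedances:
  R: Z = R = 11.1 Ω
  C: Z = 1/(jωC) = -j/(ω·C) = 0 - j7.059 Ω
Step 3 — Series combination: Z_total = R + C = 11.1 - j7.059 Ω = 13.15∠-32.5° Ω.
Step 4 — Source phasor: V = 120∠-107.9° V = -36.88 - j114.2 V.
Step 5 — Current: I = V / Z = 2.293 - j8.829 A = 9.122∠-75.4° A.
Step 6 — Complex power: S = V·I* = 923.7 - j587.5 VA.
Step 7 — Real power: P = Re(S) = 923.7 W.
Step 8 — Reactive power: Q = Im(S) = -587.5 VAR.
Step 9 — Apparent power: |S| = 1095 VA.
Step 10 — Power factor: PF = P/|S| = 0.8438 (leading).

(a) P = 923.7 W  (b) Q = -587.5 VAR  (c) S = 1095 VA  (d) PF = 0.8438 (leading)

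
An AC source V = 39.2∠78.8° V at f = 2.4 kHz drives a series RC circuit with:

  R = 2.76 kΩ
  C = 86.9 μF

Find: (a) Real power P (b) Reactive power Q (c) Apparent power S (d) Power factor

Step 1 — Angular frequency: ω = 2π·f = 2π·2400 = 1.508e+04 rad/s.
Step 2 — Component impedances:
  R: Z = R = 2760 Ω
  C: Z = 1/(jωC) = -j/(ω·C) = 0 - j0.7631 Ω
Step 3 — Series combination: Z_total = R + C = 2760 - j0.7631 Ω = 2760∠-0.0° Ω.
Step 4 — Source phasor: V = 39.2∠78.8° V = 7.614 + j38.45 V.
Step 5 — Current: I = V / Z = 0.002755 + j0.01393 A = 0.0142∠78.8° A.
Step 6 — Complex power: S = V·I* = 0.5568 - j0.0001539 VA.
Step 7 — Real power: P = Re(S) = 0.5568 W.
Step 8 — Reactive power: Q = Im(S) = -0.0001539 VAR.
Step 9 — Apparent power: |S| = 0.5568 VA.
Step 10 — Power factor: PF = P/|S| = 1 (leading).

(a) P = 0.5568 W  (b) Q = -0.0001539 VAR  (c) S = 0.5568 VA  (d) PF = 1 (leading)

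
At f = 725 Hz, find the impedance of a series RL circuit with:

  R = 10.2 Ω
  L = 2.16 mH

Step 1 — Angular frequency: ω = 2π·f = 2π·725 = 4555 rad/s.
Step 2 — Component impedances:
  R: Z = R = 10.2 Ω
  L: Z = jωL = j·4555·0.00216 = 0 + j9.839 Ω
Step 3 — Series combination: Z_total = R + L = 10.2 + j9.839 Ω = 14.17∠44.0° Ω.

Z = 10.2 + j9.839 Ω = 14.17∠44.0° Ω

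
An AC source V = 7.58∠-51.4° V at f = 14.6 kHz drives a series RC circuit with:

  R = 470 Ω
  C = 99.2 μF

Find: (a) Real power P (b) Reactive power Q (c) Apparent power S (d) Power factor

Step 1 — Angular frequency: ω = 2π·f = 2π·1.46e+04 = 9.173e+04 rad/s.
Step 2 — Component impedances:
  R: Z = R = 470 Ω
  C: Z = 1/(jωC) = -j/(ω·C) = 0 - j0.1099 Ω
Step 3 — Series combination: Z_total = R + C = 470 - j0.1099 Ω = 470∠-0.0° Ω.
Step 4 — Source phasor: V = 7.58∠-51.4° V = 4.729 - j5.924 V.
Step 5 — Current: I = V / Z = 0.01006 - j0.0126 A = 0.01613∠-51.4° A.
Step 6 — Complex power: S = V·I* = 0.1222 - j2.858e-05 VA.
Step 7 — Real power: P = Re(S) = 0.1222 W.
Step 8 — Reactive power: Q = Im(S) = -2.858e-05 VAR.
Step 9 — Apparent power: |S| = 0.1222 VA.
Step 10 — Power factor: PF = P/|S| = 1 (leading).

(a) P = 0.1222 W  (b) Q = -2.858e-05 VAR  (c) S = 0.1222 VA  (d) PF = 1 (leading)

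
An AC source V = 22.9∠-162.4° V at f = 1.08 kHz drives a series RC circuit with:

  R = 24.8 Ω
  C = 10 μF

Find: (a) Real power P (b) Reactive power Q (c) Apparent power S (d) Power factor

Step 1 — Angular frequency: ω = 2π·f = 2π·1080 = 6786 rad/s.
Step 2 — Component impedances:
  R: Z = R = 24.8 Ω
  C: Z = 1/(jωC) = -j/(ω·C) = 0 - j14.74 Ω
Step 3 — Series combination: Z_total = R + C = 24.8 - j14.74 Ω = 28.85∠-30.7° Ω.
Step 4 — Source phasor: V = 22.9∠-162.4° V = -21.83 - j6.924 V.
Step 5 — Current: I = V / Z = -0.5279 - j0.5929 A = 0.7938∠-131.7° A.
Step 6 — Complex power: S = V·I* = 15.63 - j9.286 VA.
Step 7 — Real power: P = Re(S) = 15.63 W.
Step 8 — Reactive power: Q = Im(S) = -9.286 VAR.
Step 9 — Apparent power: |S| = 18.18 VA.
Step 10 — Power factor: PF = P/|S| = 0.8597 (leading).

(a) P = 15.63 W  (b) Q = -9.286 VAR  (c) S = 18.18 VA  (d) PF = 0.8597 (leading)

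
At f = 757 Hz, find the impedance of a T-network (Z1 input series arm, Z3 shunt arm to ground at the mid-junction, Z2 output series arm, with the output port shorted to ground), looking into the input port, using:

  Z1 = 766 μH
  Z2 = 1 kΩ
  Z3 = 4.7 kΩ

Step 1 — Angular frequency: ω = 2π·f = 2π·757 = 4756 rad/s.
Step 2 — Component impedances:
  Z1: Z = jωL = j·4756·0.000766 = 0 + j3.643 Ω
  Z2: Z = R = 1000 Ω
  Z3: Z = R = 4700 Ω
Step 3 — With the output port shorted to ground, the output series arm Z2 runs from the junction to ground; the shunt arm Z3 also runs from the junction to ground. They appear in parallel: Z3 || Z2 = 824.6 Ω.
Step 4 — Series with input arm Z1: Z_in = Z1 + (Z3 || Z2) = 824.6 + j3.643 Ω = 824.6∠0.3° Ω.

Z = 824.6 + j3.643 Ω = 824.6∠0.3° Ω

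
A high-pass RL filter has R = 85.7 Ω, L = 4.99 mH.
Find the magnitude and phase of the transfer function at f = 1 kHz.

Step 1 — Angular frequency: ω = 2π·1000 = 6283 rad/s.
Step 2 — Transfer function: H(jω) = jωL/(R + jωL).
Step 3 — Numerator jωL = j·31.35; denominator R + jωL = 85.7 + j31.35.
Step 4 — H = 0.118 + j0.3227.
Step 5 — Magnitude: |H| = 0.3436 (-9.3 dB); phase: φ = 69.9°.

|H| = 0.3436 (-9.3 dB), φ = 69.9°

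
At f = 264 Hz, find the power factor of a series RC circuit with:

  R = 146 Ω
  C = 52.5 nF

Step 1 — Angular frequency: ω = 2π·f = 2π·264 = 1659 rad/s.
Step 2 — Component impedances:
  R: Z = R = 146 Ω
  C: Z = 1/(jωC) = -j/(ω·C) = 0 - j1.148e+04 Ω
Step 3 — Series combination: Z_total = R + C = 146 - j1.148e+04 Ω = 1.148e+04∠-89.3° Ω.
Step 4 — Power factor: PF = cos(φ) = Re(Z)/|Z| = 146/11484 = 0.01271.
Step 5 — Type: Im(Z) = -1.148e+04 ⇒ leading (phase φ = -89.3°).

PF = 0.01271 (leading, φ = -89.3°)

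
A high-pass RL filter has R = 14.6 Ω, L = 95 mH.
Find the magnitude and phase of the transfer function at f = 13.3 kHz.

Step 1 — Angular frequency: ω = 2π·1.33e+04 = 8.357e+04 rad/s.
Step 2 — Transfer function: H(jω) = jωL/(R + jωL).
Step 3 — Numerator jωL = j·7939; denominator R + jωL = 14.6 + j7939.
Step 4 — H = 1 + j0.001839.
Step 5 — Magnitude: |H| = 1 (-0.0 dB); phase: φ = 0.1°.

|H| = 1 (-0.0 dB), φ = 0.1°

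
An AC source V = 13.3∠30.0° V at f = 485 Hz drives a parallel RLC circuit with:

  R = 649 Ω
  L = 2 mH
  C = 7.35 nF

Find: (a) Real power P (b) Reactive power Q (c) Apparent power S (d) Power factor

Step 1 — Angular frequency: ω = 2π·f = 2π·485 = 3047 rad/s.
Step 2 — Component impedances:
  R: Z = R = 649 Ω
  L: Z = jωL = j·3047·0.002 = 0 + j6.095 Ω
  C: Z = 1/(jωC) = -j/(ω·C) = 0 - j4.465e+04 Ω
Step 3 — Parallel combination: 1/Z_total = 1/R + 1/L + 1/C; Z_total = 0.05725 + j6.095 Ω = 6.095∠89.5° Ω.
Step 4 — Source phasor: V = 13.3∠30.0° V = 11.52 + j6.65 V.
Step 5 — Current: I = V / Z = 1.109 - j1.879 A = 2.182∠-59.5° A.
Step 6 — Complex power: S = V·I* = 0.2726 + j29.02 VA.
Step 7 — Real power: P = Re(S) = 0.2726 W.
Step 8 — Reactive power: Q = Im(S) = 29.02 VAR.
Step 9 — Apparent power: |S| = 29.02 VA.
Step 10 — Power factor: PF = P/|S| = 0.009392 (lagging).

(a) P = 0.2726 W  (b) Q = 29.02 VAR  (c) S = 29.02 VA  (d) PF = 0.009392 (lagging)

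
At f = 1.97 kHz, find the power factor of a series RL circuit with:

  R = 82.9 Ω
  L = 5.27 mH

Step 1 — Angular frequency: ω = 2π·f = 2π·1970 = 1.238e+04 rad/s.
Step 2 — Component impedances:
  R: Z = R = 82.9 Ω
  L: Z = jωL = j·1.238e+04·0.00527 = 0 + j65.23 Ω
Step 3 — Series combination: Z_total = R + L = 82.9 + j65.23 Ω = 105.5∠38.2° Ω.
Step 4 — Power factor: PF = cos(φ) = Re(Z)/|Z| = 82.9/105.49 = 0.7859.
Step 5 — Type: Im(Z) = 65.23 ⇒ lagging (phase φ = 38.2°).

PF = 0.7859 (lagging, φ = 38.2°)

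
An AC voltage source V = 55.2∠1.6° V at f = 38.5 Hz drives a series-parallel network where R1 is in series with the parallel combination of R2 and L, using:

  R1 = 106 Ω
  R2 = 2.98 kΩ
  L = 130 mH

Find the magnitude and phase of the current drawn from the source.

Step 1 — Angular frequency: ω = 2π·f = 2π·38.5 = 241.9 rad/s.
Step 2 — Component impedances:
  R1: Z = R = 106 Ω
  R2: Z = R = 2980 Ω
  L: Z = jωL = j·241.9·0.13 = 0 + j31.45 Ω
Step 3 — Parallel branch: R2 || L = 1/(1/R2 + 1/L) = 0.3318 + j31.44 Ω.
Step 4 — Series with R1: Z_total = R1 + (R2 || L) = 106.3 + j31.44 Ω = 110.9∠16.5° Ω.
Step 5 — Source phasor: V = 55.2∠1.6° V = 55.18 + j1.541 V.
Step 6 — Ohm's law: I = V / Z_total = (55.18 + j1.541) / (106.3 + j31.44) = 0.4811 - j0.1278 A.
Step 7 — Convert to polar: |I| = 0.4978 A, ∠I = -14.9°.

I = 0.4978∠-14.9° A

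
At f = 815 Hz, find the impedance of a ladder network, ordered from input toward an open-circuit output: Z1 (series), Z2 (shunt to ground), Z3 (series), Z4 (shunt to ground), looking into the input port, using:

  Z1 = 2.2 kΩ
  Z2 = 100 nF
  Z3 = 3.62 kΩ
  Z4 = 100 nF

Step 1 — Angular frequency: ω = 2π·f = 2π·815 = 5121 rad/s.
Step 2 — Component impedances:
  Z1: Z = R = 2200 Ω
  Z2: Z = 1/(jωC) = -j/(ω·C) = 0 - j1953 Ω
  Z3: Z = R = 3620 Ω
  Z4: Z = 1/(jωC) = -j/(ω·C) = 0 - j1953 Ω
Step 3 — Ladder network (open output): work backward from the far end, alternating series and parallel combinations. Z_in = 2687 - j1428 Ω = 3043∠-28.0° Ω.

Z = 2687 - j1428 Ω = 3043∠-28.0° Ω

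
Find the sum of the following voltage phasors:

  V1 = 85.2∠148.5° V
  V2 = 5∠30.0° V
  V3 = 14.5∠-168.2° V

Step 1 — Convert each phasor to rectangular form:
  V1 = 85.2·(cos(148.5°) + j·sin(148.5°)) = -72.64 + j44.52 V
  V2 = 5·(cos(30.0°) + j·sin(30.0°)) = 4.33 + j2.5 V
  V3 = 14.5·(cos(-168.2°) + j·sin(-168.2°)) = -14.19 - j2.965 V
Step 2 — Sum components: V_total = -82.51 + j44.05 V.
Step 3 — Convert to polar: |V_total| = 93.53 V, ∠V_total = 151.9°.

V_total = 93.53∠151.9° V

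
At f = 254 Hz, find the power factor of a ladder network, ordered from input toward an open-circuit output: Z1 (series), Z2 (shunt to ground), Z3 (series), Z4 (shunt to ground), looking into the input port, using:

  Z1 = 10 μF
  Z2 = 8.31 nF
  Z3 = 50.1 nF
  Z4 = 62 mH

Step 1 — Angular frequency: ω = 2π·f = 2π·254 = 1596 rad/s.
Step 2 — Component impedances:
  Z1: Z = 1/(jωC) = -j/(ω·C) = 0 - j62.66 Ω
  Z2: Z = 1/(jωC) = -j/(ω·C) = 0 - j7.54e+04 Ω
  Z3: Z = 1/(jωC) = -j/(ω·C) = 0 - j1.251e+04 Ω
  Z4: Z = jωL = j·1596·0.062 = 0 + j98.95 Ω
Step 3 — Ladder network (open output): work backward from the far end, alternating series and parallel combinations. Z_in = 0 - j1.072e+04 Ω = 1.072e+04∠-90.0° Ω.
Step 4 — Power factor: PF = cos(φ) = Re(Z)/|Z| = 0/1.072e+04 = 0.
Step 5 — Type: Im(Z) = -1.072e+04 ⇒ leading (phase φ = -90.0°).

PF = 0 (leading, φ = -90.0°)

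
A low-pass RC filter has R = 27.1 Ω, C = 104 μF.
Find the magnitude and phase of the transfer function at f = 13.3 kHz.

Step 1 — Angular frequency: ω = 2π·1.33e+04 = 8.357e+04 rad/s.
Step 2 — Transfer function: H(jω) = 1/(1 + jωRC).
Step 3 — Denominator: 1 + jωRC = 1 + j·8.357e+04·27.1·0.000104 = 1 + j235.5.
Step 4 — H = 1.803e-05 - j0.004246.
Step 5 — Magnitude: |H| = 0.004246 (-47.4 dB); phase: φ = -89.8°.

|H| = 0.004246 (-47.4 dB), φ = -89.8°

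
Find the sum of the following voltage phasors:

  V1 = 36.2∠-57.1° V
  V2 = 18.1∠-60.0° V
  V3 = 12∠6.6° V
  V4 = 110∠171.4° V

Step 1 — Convert each phasor to rectangular form:
  V1 = 36.2·(cos(-57.1°) + j·sin(-57.1°)) = 19.66 - j30.39 V
  V2 = 18.1·(cos(-60.0°) + j·sin(-60.0°)) = 9.05 - j15.68 V
  V3 = 12·(cos(6.6°) + j·sin(6.6°)) = 11.92 + j1.379 V
  V4 = 110·(cos(171.4°) + j·sin(171.4°)) = -108.8 + j16.45 V
Step 2 — Sum components: V_total = -68.13 - j28.24 V.
Step 3 — Convert to polar: |V_total| = 73.75 V, ∠V_total = -157.5°.

V_total = 73.75∠-157.5° V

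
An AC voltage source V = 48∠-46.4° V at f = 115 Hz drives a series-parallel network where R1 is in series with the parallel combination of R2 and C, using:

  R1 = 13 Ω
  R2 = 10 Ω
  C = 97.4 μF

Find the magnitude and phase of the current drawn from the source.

Step 1 — Angular frequency: ω = 2π·f = 2π·115 = 722.6 rad/s.
Step 2 — Component impedances:
  R1: Z = R = 13 Ω
  R2: Z = R = 10 Ω
  C: Z = 1/(jωC) = -j/(ω·C) = 0 - j14.21 Ω
Step 3 — Parallel branch: R2 || C = 1/(1/R2 + 1/C) = 6.688 - j4.707 Ω.
Step 4 — Series with R1: Z_total = R1 + (R2 || C) = 19.69 - j4.707 Ω = 20.24∠-13.4° Ω.
Step 5 — Source phasor: V = 48∠-46.4° V = 33.1 - j34.76 V.
Step 6 — Ohm's law: I = V / Z_total = (33.1 - j34.76) / (19.69 - j4.707) = 1.99 - j1.29 A.
Step 7 — Convert to polar: |I| = 2.371 A, ∠I = -33.0°.

I = 2.371∠-33.0° A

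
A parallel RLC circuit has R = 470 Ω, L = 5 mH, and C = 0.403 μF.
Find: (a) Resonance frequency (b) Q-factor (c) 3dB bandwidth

Step 1 — Resonance: ω₀ = 1/√(LC) = 1/√(0.005·4.03e-07) = 2.228e+04 rad/s.
Step 2 — f₀ = ω₀/(2π) = 3546 Hz.
Step 3 — Parallel Q: Q = R/(ω₀L) = 470/(2.228e+04·0.005) = 4.22.
Step 4 — Bandwidth: Δω = ω₀/Q = 5280 rad/s; BW = Δω/(2π) = 840.3 Hz.

(a) f₀ = 3546 Hz  (b) Q = 4.22  (c) BW = 840.3 Hz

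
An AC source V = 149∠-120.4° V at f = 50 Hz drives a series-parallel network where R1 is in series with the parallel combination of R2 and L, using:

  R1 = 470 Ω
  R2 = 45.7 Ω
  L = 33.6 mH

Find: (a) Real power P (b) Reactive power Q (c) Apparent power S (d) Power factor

Step 1 — Angular frequency: ω = 2π·f = 2π·50 = 314.2 rad/s.
Step 2 — Component impedances:
  R1: Z = R = 470 Ω
  R2: Z = R = 45.7 Ω
  L: Z = jωL = j·314.2·0.0336 = 0 + j10.56 Ω
Step 3 — Parallel branch: R2 || L = 1/(1/R2 + 1/L) = 2.315 + j10.02 Ω.
Step 4 — Series with R1: Z_total = R1 + (R2 || L) = 472.3 + j10.02 Ω = 472.4∠1.2° Ω.
Step 5 — Source phasor: V = 149∠-120.4° V = -75.4 - j128.5 V.
Step 6 — Current: I = V / Z = -0.1653 - j0.2686 A = 0.3154∠-121.6° A.
Step 7 — Complex power: S = V·I* = 46.98 + j0.9969 VA.
Step 8 — Real power: P = Re(S) = 46.98 W.
Step 9 — Reactive power: Q = Im(S) = 0.9969 VAR.
Step 10 — Apparent power: |S| = 46.99 VA.
Step 11 — Power factor: PF = P/|S| = 0.9998 (lagging).

(a) P = 46.98 W  (b) Q = 0.9969 VAR  (c) S = 46.99 VA  (d) PF = 0.9998 (lagging)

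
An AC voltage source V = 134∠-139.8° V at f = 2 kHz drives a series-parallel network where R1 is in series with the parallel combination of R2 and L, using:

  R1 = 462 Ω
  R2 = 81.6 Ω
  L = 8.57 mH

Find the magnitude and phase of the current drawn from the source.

Step 1 — Angular frequency: ω = 2π·f = 2π·2000 = 1.257e+04 rad/s.
Step 2 — Component impedances:
  R1: Z = R = 462 Ω
  R2: Z = R = 81.6 Ω
  L: Z = jωL = j·1.257e+04·0.00857 = 0 + j107.7 Ω
Step 3 — Parallel branch: R2 || L = 1/(1/R2 + 1/L) = 51.84 + j39.28 Ω.
Step 4 — Series with R1: Z_total = R1 + (R2 || L) = 513.8 + j39.28 Ω = 515.3∠4.4° Ω.
Step 5 — Source phasor: V = 134∠-139.8° V = -102.3 - j86.49 V.
Step 6 — Ohm's law: I = V / Z_total = (-102.3 - j86.49) / (513.8 + j39.28) = -0.2108 - j0.1522 A.
Step 7 — Convert to polar: |I| = 0.26 A, ∠I = -144.2°.

I = 0.26∠-144.2° A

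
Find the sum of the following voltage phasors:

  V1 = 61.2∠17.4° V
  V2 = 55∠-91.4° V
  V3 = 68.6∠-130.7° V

Step 1 — Convert each phasor to rectangular form:
  V1 = 61.2·(cos(17.4°) + j·sin(17.4°)) = 58.4 + j18.3 V
  V2 = 55·(cos(-91.4°) + j·sin(-91.4°)) = -1.344 - j54.98 V
  V3 = 68.6·(cos(-130.7°) + j·sin(-130.7°)) = -44.73 - j52.01 V
Step 2 — Sum components: V_total = 12.32 - j88.69 V.
Step 3 — Convert to polar: |V_total| = 89.54 V, ∠V_total = -82.1°.

V_total = 89.54∠-82.1° V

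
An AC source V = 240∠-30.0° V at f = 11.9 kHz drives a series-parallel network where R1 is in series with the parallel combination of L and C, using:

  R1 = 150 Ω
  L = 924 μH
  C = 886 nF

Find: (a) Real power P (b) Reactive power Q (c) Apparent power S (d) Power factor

Step 1 — Angular frequency: ω = 2π·f = 2π·1.19e+04 = 7.477e+04 rad/s.
Step 2 — Component impedances:
  R1: Z = R = 150 Ω
  L: Z = jωL = j·7.477e+04·0.000924 = 0 + j69.09 Ω
  C: Z = 1/(jωC) = -j/(ω·C) = 0 - j15.1 Ω
Step 3 — Parallel branch: L || C = 1/(1/L + 1/C) = 0 - j19.32 Ω.
Step 4 — Series with R1: Z_total = R1 + (L || C) = 150 - j19.32 Ω = 151.2∠-7.3° Ω.
Step 5 — Source phasor: V = 240∠-30.0° V = 207.8 - j120 V.
Step 6 — Current: I = V / Z = 1.464 - j0.6114 A = 1.587∠-22.7° A.
Step 7 — Complex power: S = V·I* = 377.7 - j48.64 VA.
Step 8 — Real power: P = Re(S) = 377.7 W.
Step 9 — Reactive power: Q = Im(S) = -48.64 VAR.
Step 10 — Apparent power: |S| = 380.9 VA.
Step 11 — Power factor: PF = P/|S| = 0.9918 (leading).

(a) P = 377.7 W  (b) Q = -48.64 VAR  (c) S = 380.9 VA  (d) PF = 0.9918 (leading)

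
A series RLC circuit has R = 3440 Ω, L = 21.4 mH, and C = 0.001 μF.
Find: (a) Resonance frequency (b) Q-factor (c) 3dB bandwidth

Step 1 — Resonance: ω₀ = 1/√(LC) = 1/√(0.0214·1e-09) = 2.162e+05 rad/s.
Step 2 — f₀ = ω₀/(2π) = 3.44e+04 Hz.
Step 3 — Series Q: Q = ω₀L/R = 2.162e+05·0.0214/3440 = 1.345.
Step 4 — Bandwidth: Δω = ω₀/Q = 1.607e+05 rad/s; BW = Δω/(2π) = 2.558e+04 Hz.

(a) f₀ = 3.44e+04 Hz  (b) Q = 1.345  (c) BW = 2.558e+04 Hz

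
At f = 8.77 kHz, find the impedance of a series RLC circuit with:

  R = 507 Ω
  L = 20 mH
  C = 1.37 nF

Step 1 — Angular frequency: ω = 2π·f = 2π·8770 = 5.51e+04 rad/s.
Step 2 — Component impedances:
  R: Z = R = 507 Ω
  L: Z = jωL = j·5.51e+04·0.02 = 0 + j1102 Ω
  C: Z = 1/(jωC) = -j/(ω·C) = 0 - j1.325e+04 Ω
Step 3 — Series combination: Z_total = R + L + C = 507 - j1.214e+04 Ω = 1.215e+04∠-87.6° Ω.

Z = 507 - j1.214e+04 Ω = 1.215e+04∠-87.6° Ω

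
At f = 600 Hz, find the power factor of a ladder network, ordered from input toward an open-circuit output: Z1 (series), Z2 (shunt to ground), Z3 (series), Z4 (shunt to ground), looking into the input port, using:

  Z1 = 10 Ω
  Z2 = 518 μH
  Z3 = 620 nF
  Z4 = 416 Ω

Step 1 — Angular frequency: ω = 2π·f = 2π·600 = 3770 rad/s.
Step 2 — Component impedances:
  Z1: Z = R = 10 Ω
  Z2: Z = jωL = j·3770·0.000518 = 0 + j1.953 Ω
  Z3: Z = 1/(jωC) = -j/(ω·C) = 0 - j427.8 Ω
  Z4: Z = R = 416 Ω
Step 3 — Ladder network (open output): work backward from the far end, alternating series and parallel combinations. Z_in = 10 + j1.957 Ω = 10.19∠11.1° Ω.
Step 4 — Power factor: PF = cos(φ) = Re(Z)/|Z| = 10/10.19 = 0.9814.
Step 5 — Type: Im(Z) = 1.957 ⇒ lagging (phase φ = 11.1°).

PF = 0.9814 (lagging, φ = 11.1°)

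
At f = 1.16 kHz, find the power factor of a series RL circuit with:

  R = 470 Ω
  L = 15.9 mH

Step 1 — Angular frequency: ω = 2π·f = 2π·1160 = 7288 rad/s.
Step 2 — Component impedances:
  R: Z = R = 470 Ω
  L: Z = jωL = j·7288·0.0159 = 0 + j115.9 Ω
Step 3 — Series combination: Z_total = R + L = 470 + j115.9 Ω = 484.1∠13.9° Ω.
Step 4 — Power factor: PF = cos(φ) = Re(Z)/|Z| = 470/484.1 = 0.9709.
Step 5 — Type: Im(Z) = 115.9 ⇒ lagging (phase φ = 13.9°).

PF = 0.9709 (lagging, φ = 13.9°)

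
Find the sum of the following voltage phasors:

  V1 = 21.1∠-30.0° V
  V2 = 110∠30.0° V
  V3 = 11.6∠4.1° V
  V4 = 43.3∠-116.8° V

Step 1 — Convert each phasor to rectangular form:
  V1 = 21.1·(cos(-30.0°) + j·sin(-30.0°)) = 18.27 - j10.55 V
  V2 = 110·(cos(30.0°) + j·sin(30.0°)) = 95.26 + j55 V
  V3 = 11.6·(cos(4.1°) + j·sin(4.1°)) = 11.57 + j0.8294 V
  V4 = 43.3·(cos(-116.8°) + j·sin(-116.8°)) = -19.52 - j38.65 V
Step 2 — Sum components: V_total = 105.6 + j6.63 V.
Step 3 — Convert to polar: |V_total| = 105.8 V, ∠V_total = 3.6°.

V_total = 105.8∠3.6° V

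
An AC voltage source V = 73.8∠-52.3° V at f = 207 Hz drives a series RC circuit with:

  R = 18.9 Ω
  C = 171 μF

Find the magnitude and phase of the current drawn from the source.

Step 1 — Angular frequency: ω = 2π·f = 2π·207 = 1301 rad/s.
Step 2 — Component impedances:
  R: Z = R = 18.9 Ω
  C: Z = 1/(jωC) = -j/(ω·C) = 0 - j4.496 Ω
Step 3 — Series combination: Z_total = R + C = 18.9 - j4.496 Ω = 19.43∠-13.4° Ω.
Step 4 — Source phasor: V = 73.8∠-52.3° V = 45.13 - j58.39 V.
Step 5 — Ohm's law: I = V / Z_total = (45.13 - j58.39) / (18.9 - j4.496) = 2.956 - j2.386 A.
Step 6 — Convert to polar: |I| = 3.799 A, ∠I = -38.9°.

I = 3.799∠-38.9° A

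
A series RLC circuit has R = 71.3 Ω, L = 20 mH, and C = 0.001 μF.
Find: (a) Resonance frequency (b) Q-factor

Step 1 — Resonance condition Im(Z)=0 gives ω₀ = 1/√(LC).
Step 2 — ω₀ = 1/√(0.02·1e-09) = 2.236e+05 rad/s.
Step 3 — f₀ = ω₀/(2π) = 3.559e+04 Hz.
Step 4 — Series Q: Q = ω₀L/R = 2.236e+05·0.02/71.3 = 62.72.

(a) f₀ = 3.559e+04 Hz  (b) Q = 62.72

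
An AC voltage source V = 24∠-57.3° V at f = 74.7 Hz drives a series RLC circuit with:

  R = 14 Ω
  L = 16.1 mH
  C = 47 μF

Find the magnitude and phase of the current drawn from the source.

Step 1 — Angular frequency: ω = 2π·f = 2π·74.7 = 469.4 rad/s.
Step 2 — Component impedances:
  R: Z = R = 14 Ω
  L: Z = jωL = j·469.4·0.0161 = 0 + j7.557 Ω
  C: Z = 1/(jωC) = -j/(ω·C) = 0 - j45.33 Ω
Step 3 — Series combination: Z_total = R + L + C = 14 - j37.78 Ω = 40.29∠-69.7° Ω.
Step 4 — Source phasor: V = 24∠-57.3° V = 12.97 - j20.2 V.
Step 5 — Ohm's law: I = V / Z_total = (12.97 - j20.2) / (14 - j37.78) = 0.5819 + j0.1276 A.
Step 6 — Convert to polar: |I| = 0.5957 A, ∠I = 12.4°.

I = 0.5957∠12.4° A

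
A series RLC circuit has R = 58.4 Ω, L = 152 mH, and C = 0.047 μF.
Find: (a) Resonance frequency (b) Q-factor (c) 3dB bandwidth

Step 1 — Resonance condition Im(Z)=0 gives ω₀ = 1/√(LC).
Step 2 — ω₀ = 1/√(0.152·4.7e-08) = 1.183e+04 rad/s.
Step 3 — f₀ = ω₀/(2π) = 1883 Hz.
Step 4 — Series Q: Q = ω₀L/R = 1.183e+04·0.152/58.4 = 30.79.
Step 5 — 3dB bandwidth: Δω = ω₀/Q = 384.2 rad/s; BW = Δω/(2π) = 61.15 Hz.

(a) f₀ = 1883 Hz  (b) Q = 30.79  (c) BW = 61.15 Hz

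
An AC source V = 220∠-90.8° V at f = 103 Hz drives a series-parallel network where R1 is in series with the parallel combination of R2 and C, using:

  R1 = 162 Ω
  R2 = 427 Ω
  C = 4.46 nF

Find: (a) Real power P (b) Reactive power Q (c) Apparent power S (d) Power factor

Step 1 — Angular frequency: ω = 2π·f = 2π·103 = 647.2 rad/s.
Step 2 — Component impedances:
  R1: Z = R = 162 Ω
  R2: Z = R = 427 Ω
  C: Z = 1/(jωC) = -j/(ω·C) = 0 - j3.465e+05 Ω
Step 3 — Parallel branch: R2 || C = 1/(1/R2 + 1/C) = 427 - j0.5263 Ω.
Step 4 — Series with R1: Z_total = R1 + (R2 || C) = 589 - j0.5263 Ω = 589∠-0.1° Ω.
Step 5 — Source phasor: V = 220∠-90.8° V = -3.072 - j220 V.
Step 6 — Current: I = V / Z = -0.004881 - j0.3735 A = 0.3735∠-90.7° A.
Step 7 — Complex power: S = V·I* = 82.17 - j0.07342 VA.
Step 8 — Real power: P = Re(S) = 82.17 W.
Step 9 — Reactive power: Q = Im(S) = -0.07342 VAR.
Step 10 — Apparent power: |S| = 82.17 VA.
Step 11 — Power factor: PF = P/|S| = 1 (leading).

(a) P = 82.17 W  (b) Q = -0.07342 VAR  (c) S = 82.17 VA  (d) PF = 1 (leading)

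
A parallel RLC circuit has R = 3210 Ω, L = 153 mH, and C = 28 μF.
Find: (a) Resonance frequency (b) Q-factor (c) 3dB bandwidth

Step 1 — Resonance: ω₀ = 1/√(LC) = 1/√(0.153·2.8e-05) = 483.1 rad/s.
Step 2 — f₀ = ω₀/(2π) = 76.89 Hz.
Step 3 — Parallel Q: Q = R/(ω₀L) = 3210/(483.1·0.153) = 43.42.
Step 4 — Bandwidth: Δω = ω₀/Q = 11.13 rad/s; BW = Δω/(2π) = 1.771 Hz.

(a) f₀ = 76.89 Hz  (b) Q = 43.42  (c) BW = 1.771 Hz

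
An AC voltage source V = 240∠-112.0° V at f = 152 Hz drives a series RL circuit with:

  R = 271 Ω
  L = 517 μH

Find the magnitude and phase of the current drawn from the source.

Step 1 — Angular frequency: ω = 2π·f = 2π·152 = 955 rad/s.
Step 2 — Component impedances:
  R: Z = R = 271 Ω
  L: Z = jωL = j·955·0.000517 = 0 + j0.4938 Ω
Step 3 — Series combination: Z_total = R + L = 271 + j0.4938 Ω = 271∠0.1° Ω.
Step 4 — Source phasor: V = 240∠-112.0° V = -89.91 - j222.5 V.
Step 5 — Ohm's law: I = V / Z_total = (-89.91 - j222.5) / (271 + j0.4938) = -0.3332 - j0.8205 A.
Step 6 — Convert to polar: |I| = 0.8856 A, ∠I = -112.1°.

I = 0.8856∠-112.1° A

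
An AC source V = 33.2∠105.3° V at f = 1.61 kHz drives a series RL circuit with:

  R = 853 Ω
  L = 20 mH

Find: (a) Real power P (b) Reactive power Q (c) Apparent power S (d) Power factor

Step 1 — Angular frequency: ω = 2π·f = 2π·1610 = 1.012e+04 rad/s.
Step 2 — Component impedances:
  R: Z = R = 853 Ω
  L: Z = jωL = j·1.012e+04·0.02 = 0 + j202.3 Ω
Step 3 — Series combination: Z_total = R + L = 853 + j202.3 Ω = 876.7∠13.3° Ω.
Step 4 — Source phasor: V = 33.2∠105.3° V = -8.761 + j32.02 V.
Step 5 — Current: I = V / Z = -0.001293 + j0.03785 A = 0.03787∠92.0° A.
Step 6 — Complex power: S = V·I* = 1.223 + j0.2902 VA.
Step 7 — Real power: P = Re(S) = 1.223 W.
Step 8 — Reactive power: Q = Im(S) = 0.2902 VAR.
Step 9 — Apparent power: |S| = 1.257 VA.
Step 10 — Power factor: PF = P/|S| = 0.973 (lagging).

(a) P = 1.223 W  (b) Q = 0.2902 VAR  (c) S = 1.257 VA  (d) PF = 0.973 (lagging)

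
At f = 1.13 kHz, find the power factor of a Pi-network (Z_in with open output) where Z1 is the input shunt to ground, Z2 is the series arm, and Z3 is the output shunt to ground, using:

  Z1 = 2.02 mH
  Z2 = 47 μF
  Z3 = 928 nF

Step 1 — Angular frequency: ω = 2π·f = 2π·1130 = 7100 rad/s.
Step 2 — Component impedances:
  Z1: Z = jωL = j·7100·0.00202 = 0 + j14.34 Ω
  Z2: Z = 1/(jωC) = -j/(ω·C) = 0 - j2.997 Ω
  Z3: Z = 1/(jωC) = -j/(ω·C) = 0 - j151.8 Ω
Step 3 — With open output, the series arm Z2 and the output shunt Z3 appear in series to ground: Z2 + Z3 = 0 - j154.8 Ω.
Step 4 — Parallel with input shunt Z1: Z_in = Z1 || (Z2 + Z3) = 0 + j15.81 Ω = 15.81∠90.0° Ω.
Step 5 — Power factor: PF = cos(φ) = Re(Z)/|Z| = -0/15.81 = -0.
Step 6 — Type: Im(Z) = 15.81 ⇒ lagging (phase φ = 90.0°).

PF = -0 (lagging, φ = 90.0°)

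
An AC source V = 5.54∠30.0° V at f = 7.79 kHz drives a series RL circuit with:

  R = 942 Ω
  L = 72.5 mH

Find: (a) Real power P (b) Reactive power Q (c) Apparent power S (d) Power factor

Step 1 — Angular frequency: ω = 2π·f = 2π·7790 = 4.895e+04 rad/s.
Step 2 — Component impedances:
  R: Z = R = 942 Ω
  L: Z = jωL = j·4.895e+04·0.0725 = 0 + j3549 Ω
Step 3 — Series combination: Z_total = R + L = 942 + j3549 Ω = 3671∠75.1° Ω.
Step 4 — Source phasor: V = 5.54∠30.0° V = 4.798 + j2.77 V.
Step 5 — Current: I = V / Z = 0.001064 - j0.001069 A = 0.001509∠-45.1° A.
Step 6 — Complex power: S = V·I* = 0.002145 + j0.00808 VA.
Step 7 — Real power: P = Re(S) = 0.002145 W.
Step 8 — Reactive power: Q = Im(S) = 0.00808 VAR.
Step 9 — Apparent power: |S| = 0.008359 VA.
Step 10 — Power factor: PF = P/|S| = 0.2566 (lagging).

(a) P = 0.002145 W  (b) Q = 0.00808 VAR  (c) S = 0.008359 VA  (d) PF = 0.2566 (lagging)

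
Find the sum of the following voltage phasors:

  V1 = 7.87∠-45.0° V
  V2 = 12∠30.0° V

Step 1 — Convert each phasor to rectangular form:
  V1 = 7.87·(cos(-45.0°) + j·sin(-45.0°)) = 5.565 - j5.565 V
  V2 = 12·(cos(30.0°) + j·sin(30.0°)) = 10.39 + j6 V
Step 2 — Sum components: V_total = 15.96 + j0.4351 V.
Step 3 — Convert to polar: |V_total| = 15.96 V, ∠V_total = 1.6°.

V_total = 15.96∠1.6° V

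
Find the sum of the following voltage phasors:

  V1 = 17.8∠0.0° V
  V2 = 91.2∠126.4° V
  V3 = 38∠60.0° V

Step 1 — Convert each phasor to rectangular form:
  V1 = 17.8·(cos(0.0°) + j·sin(0.0°)) = 17.8 V
  V2 = 91.2·(cos(126.4°) + j·sin(126.4°)) = -54.12 + j73.41 V
  V3 = 38·(cos(60.0°) + j·sin(60.0°)) = 19 + j32.91 V
Step 2 — Sum components: V_total = -17.32 + j106.3 V.
Step 3 — Convert to polar: |V_total| = 107.7 V, ∠V_total = 99.3°.

V_total = 107.7∠99.3° V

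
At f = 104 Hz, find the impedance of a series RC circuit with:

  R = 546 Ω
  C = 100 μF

Step 1 — Angular frequency: ω = 2π·f = 2π·104 = 653.5 rad/s.
Step 2 — Component impedances:
  R: Z = R = 546 Ω
  C: Z = 1/(jωC) = -j/(ω·C) = 0 - j15.3 Ω
Step 3 — Series combination: Z_total = R + C = 546 - j15.3 Ω = 546.2∠-1.6° Ω.

Z = 546 - j15.3 Ω = 546.2∠-1.6° Ω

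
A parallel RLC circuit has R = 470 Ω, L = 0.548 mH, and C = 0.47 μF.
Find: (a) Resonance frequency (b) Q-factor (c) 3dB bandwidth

Step 1 — Resonance: ω₀ = 1/√(LC) = 1/√(0.000548·4.7e-07) = 6.231e+04 rad/s.
Step 2 — f₀ = ω₀/(2π) = 9917 Hz.
Step 3 — Parallel Q: Q = R/(ω₀L) = 470/(6.231e+04·0.000548) = 13.76.
Step 4 — Bandwidth: Δω = ω₀/Q = 4527 rad/s; BW = Δω/(2π) = 720.5 Hz.

(a) f₀ = 9917 Hz  (b) Q = 13.76  (c) BW = 720.5 Hz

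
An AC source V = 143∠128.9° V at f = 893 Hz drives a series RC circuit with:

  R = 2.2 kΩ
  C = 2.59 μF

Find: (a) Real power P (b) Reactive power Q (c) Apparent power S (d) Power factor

Step 1 — Angular frequency: ω = 2π·f = 2π·893 = 5611 rad/s.
Step 2 — Component impedances:
  R: Z = R = 2200 Ω
  C: Z = 1/(jωC) = -j/(ω·C) = 0 - j68.81 Ω
Step 3 — Series combination: Z_total = R + C = 2200 - j68.81 Ω = 2201∠-1.8° Ω.
Step 4 — Source phasor: V = 143∠128.9° V = -89.8 + j111.3 V.
Step 5 — Current: I = V / Z = -0.04236 + j0.04926 A = 0.06497∠130.7° A.
Step 6 — Complex power: S = V·I* = 9.286 - j0.2904 VA.
Step 7 — Real power: P = Re(S) = 9.286 W.
Step 8 — Reactive power: Q = Im(S) = -0.2904 VAR.
Step 9 — Apparent power: |S| = 9.29 VA.
Step 10 — Power factor: PF = P/|S| = 0.9995 (leading).

(a) P = 9.286 W  (b) Q = -0.2904 VAR  (c) S = 9.29 VA  (d) PF = 0.9995 (leading)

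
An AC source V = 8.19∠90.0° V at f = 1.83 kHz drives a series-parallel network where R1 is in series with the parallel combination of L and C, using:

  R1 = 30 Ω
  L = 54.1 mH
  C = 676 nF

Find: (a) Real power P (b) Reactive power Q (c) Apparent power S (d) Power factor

Step 1 — Angular frequency: ω = 2π·f = 2π·1830 = 1.15e+04 rad/s.
Step 2 — Component impedances:
  R1: Z = R = 30 Ω
  L: Z = jωL = j·1.15e+04·0.0541 = 0 + j622.1 Ω
  C: Z = 1/(jωC) = -j/(ω·C) = 0 - j128.7 Ω
Step 3 — Parallel branch: L || C = 1/(1/L + 1/C) = 0 - j162.2 Ω.
Step 4 — Series with R1: Z_total = R1 + (L || C) = 30 - j162.2 Ω = 165∠-79.5° Ω.
Step 5 — Source phasor: V = 8.19∠90.0° V = 0 + j8.19 V.
Step 6 — Current: I = V / Z = -0.04882 + j0.00903 A = 0.04965∠169.5° A.
Step 7 — Complex power: S = V·I* = 0.07396 - j0.3999 VA.
Step 8 — Real power: P = Re(S) = 0.07396 W.
Step 9 — Reactive power: Q = Im(S) = -0.3999 VAR.
Step 10 — Apparent power: |S| = 0.4066 VA.
Step 11 — Power factor: PF = P/|S| = 0.1819 (leading).

(a) P = 0.07396 W  (b) Q = -0.3999 VAR  (c) S = 0.4066 VA  (d) PF = 0.1819 (leading)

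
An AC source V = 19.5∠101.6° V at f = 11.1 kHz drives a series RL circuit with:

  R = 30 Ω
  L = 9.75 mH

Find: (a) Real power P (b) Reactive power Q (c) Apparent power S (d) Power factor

Step 1 — Angular frequency: ω = 2π·f = 2π·1.11e+04 = 6.974e+04 rad/s.
Step 2 — Component impedances:
  R: Z = R = 30 Ω
  L: Z = jωL = j·6.974e+04·0.00975 = 0 + j680 Ω
Step 3 — Series combination: Z_total = R + L = 30 + j680 Ω = 680.7∠87.5° Ω.
Step 4 — Source phasor: V = 19.5∠101.6° V = -3.921 + j19.1 V.
Step 5 — Current: I = V / Z = 0.02778 + j0.006992 A = 0.02865∠14.1° A.
Step 6 — Complex power: S = V·I* = 0.02462 + j0.5581 VA.
Step 7 — Real power: P = Re(S) = 0.02462 W.
Step 8 — Reactive power: Q = Im(S) = 0.5581 VAR.
Step 9 — Apparent power: |S| = 0.5586 VA.
Step 10 — Power factor: PF = P/|S| = 0.04407 (lagging).

(a) P = 0.02462 W  (b) Q = 0.5581 VAR  (c) S = 0.5586 VA  (d) PF = 0.04407 (lagging)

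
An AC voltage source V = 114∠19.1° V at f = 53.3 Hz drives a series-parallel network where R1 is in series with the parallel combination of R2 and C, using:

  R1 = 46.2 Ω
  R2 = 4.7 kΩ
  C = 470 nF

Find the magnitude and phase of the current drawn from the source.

Step 1 — Angular frequency: ω = 2π·f = 2π·53.3 = 334.9 rad/s.
Step 2 — Component impedances:
  R1: Z = R = 46.2 Ω
  R2: Z = R = 4700 Ω
  C: Z = 1/(jωC) = -j/(ω·C) = 0 - j6353 Ω
Step 3 — Parallel branch: R2 || C = 1/(1/R2 + 1/C) = 3038 - j2247 Ω.
Step 4 — Series with R1: Z_total = R1 + (R2 || C) = 3084 - j2247 Ω = 3816∠-36.1° Ω.
Step 5 — Source phasor: V = 114∠19.1° V = 107.7 + j37.3 V.
Step 6 — Ohm's law: I = V / Z_total = (107.7 + j37.3) / (3084 - j2247) = 0.01706 + j0.02453 A.
Step 7 — Convert to polar: |I| = 0.02988 A, ∠I = 55.2°.

I = 0.02988∠55.2° A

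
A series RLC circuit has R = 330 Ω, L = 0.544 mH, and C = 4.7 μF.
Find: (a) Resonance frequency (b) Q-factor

Step 1 — Resonance condition Im(Z)=0 gives ω₀ = 1/√(LC).
Step 2 — ω₀ = 1/√(0.000544·4.7e-06) = 1.978e+04 rad/s.
Step 3 — f₀ = ω₀/(2π) = 3148 Hz.
Step 4 — Series Q: Q = ω₀L/R = 1.978e+04·0.000544/330 = 0.0326.

(a) f₀ = 3148 Hz  (b) Q = 0.0326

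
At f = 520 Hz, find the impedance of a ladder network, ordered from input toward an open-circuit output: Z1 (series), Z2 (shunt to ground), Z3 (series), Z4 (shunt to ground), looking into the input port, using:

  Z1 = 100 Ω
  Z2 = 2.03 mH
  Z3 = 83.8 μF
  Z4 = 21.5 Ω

Step 1 — Angular frequency: ω = 2π·f = 2π·520 = 3267 rad/s.
Step 2 — Component impedances:
  Z1: Z = R = 100 Ω
  Z2: Z = jωL = j·3267·0.00203 = 0 + j6.633 Ω
  Z3: Z = 1/(jωC) = -j/(ω·C) = 0 - j3.652 Ω
  Z4: Z = R = 21.5 Ω
Step 3 — Ladder network (open output): work backward from the far end, alternating series and parallel combinations. Z_in = 102 + j6.354 Ω = 102.2∠3.6° Ω.

Z = 102 + j6.354 Ω = 102.2∠3.6° Ω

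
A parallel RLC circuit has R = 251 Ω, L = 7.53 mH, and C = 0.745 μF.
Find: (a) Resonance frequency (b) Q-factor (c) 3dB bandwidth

Step 1 — Resonance: ω₀ = 1/√(LC) = 1/√(0.00753·7.45e-07) = 1.335e+04 rad/s.
Step 2 — f₀ = ω₀/(2π) = 2125 Hz.
Step 3 — Parallel Q: Q = R/(ω₀L) = 251/(1.335e+04·0.00753) = 2.497.
Step 4 — Bandwidth: Δω = ω₀/Q = 5348 rad/s; BW = Δω/(2π) = 851.1 Hz.

(a) f₀ = 2125 Hz  (b) Q = 2.497  (c) BW = 851.1 Hz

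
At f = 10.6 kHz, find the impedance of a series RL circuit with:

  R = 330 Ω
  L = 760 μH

Step 1 — Angular frequency: ω = 2π·f = 2π·1.06e+04 = 6.66e+04 rad/s.
Step 2 — Component impedances:
  R: Z = R = 330 Ω
  L: Z = jωL = j·6.66e+04·0.00076 = 0 + j50.62 Ω
Step 3 — Series combination: Z_total = R + L = 330 + j50.62 Ω = 333.9∠8.7° Ω.

Z = 330 + j50.62 Ω = 333.9∠8.7° Ω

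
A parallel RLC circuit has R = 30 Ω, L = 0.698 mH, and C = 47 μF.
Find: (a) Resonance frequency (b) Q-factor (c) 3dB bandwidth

Step 1 — Resonance: ω₀ = 1/√(LC) = 1/√(0.000698·4.7e-05) = 5521 rad/s.
Step 2 — f₀ = ω₀/(2π) = 878.7 Hz.
Step 3 — Parallel Q: Q = R/(ω₀L) = 30/(5521·0.000698) = 7.785.
Step 4 — Bandwidth: Δω = ω₀/Q = 709.2 rad/s; BW = Δω/(2π) = 112.9 Hz.

(a) f₀ = 878.7 Hz  (b) Q = 7.785  (c) BW = 112.9 Hz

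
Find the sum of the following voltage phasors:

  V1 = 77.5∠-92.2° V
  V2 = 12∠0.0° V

Step 1 — Convert each phasor to rectangular form:
  V1 = 77.5·(cos(-92.2°) + j·sin(-92.2°)) = -2.975 - j77.44 V
  V2 = 12·(cos(0.0°) + j·sin(0.0°)) = 12 V
Step 2 — Sum components: V_total = 9.025 - j77.44 V.
Step 3 — Convert to polar: |V_total| = 77.97 V, ∠V_total = -83.4°.

V_total = 77.97∠-83.4° V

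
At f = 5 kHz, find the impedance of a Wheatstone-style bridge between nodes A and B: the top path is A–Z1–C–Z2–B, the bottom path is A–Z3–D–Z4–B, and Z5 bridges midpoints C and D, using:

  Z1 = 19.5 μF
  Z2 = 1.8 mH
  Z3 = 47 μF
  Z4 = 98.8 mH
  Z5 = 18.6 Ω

Step 1 — Angular frequency: ω = 2π·f = 2π·5000 = 3.142e+04 rad/s.
Step 2 — Component impedances:
  Z1: Z = 1/(jωC) = -j/(ω·C) = 0 - j1.632 Ω
  Z2: Z = jωL = j·3.142e+04·0.0018 = 0 + j56.55 Ω
  Z3: Z = 1/(jωC) = -j/(ω·C) = 0 - j0.6773 Ω
  Z4: Z = jωL = j·3.142e+04·0.0988 = 0 + j3104 Ω
  Z5: Z = R = 18.6 Ω
Step 3 — Bridge requires nodal analysis (the Z5 bridge couples midpoints C and D, so the two paths cannot be reduced to a simple series/parallel combination). Setting node B to ground and injecting 1 A at node A, the 3-node admittance system at A, C, D solves to V_A = Z_AB = 0.1342 + j53.98 Ω = 53.98∠89.9° Ω.

Z = 0.1342 + j53.98 Ω = 53.98∠89.9° Ω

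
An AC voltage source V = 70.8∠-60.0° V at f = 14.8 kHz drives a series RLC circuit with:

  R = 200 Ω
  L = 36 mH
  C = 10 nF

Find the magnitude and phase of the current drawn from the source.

Step 1 — Angular frequency: ω = 2π·f = 2π·1.48e+04 = 9.299e+04 rad/s.
Step 2 — Component impedances:
  R: Z = R = 200 Ω
  L: Z = jωL = j·9.299e+04·0.036 = 0 + j3348 Ω
  C: Z = 1/(jωC) = -j/(ω·C) = 0 - j1075 Ω
Step 3 — Series combination: Z_total = R + L + C = 200 + j2272 Ω = 2281∠85.0° Ω.
Step 4 — Source phasor: V = 70.8∠-60.0° V = 35.4 - j61.31 V.
Step 5 — Ohm's law: I = V / Z_total = (35.4 - j61.31) / (200 + j2272) = -0.02542 - j0.01782 A.
Step 6 — Convert to polar: |I| = 0.03104 A, ∠I = -145.0°.

I = 0.03104∠-145.0° A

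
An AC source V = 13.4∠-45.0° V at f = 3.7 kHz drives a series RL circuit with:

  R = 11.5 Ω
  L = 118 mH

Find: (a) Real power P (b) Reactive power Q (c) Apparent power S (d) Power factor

Step 1 — Angular frequency: ω = 2π·f = 2π·3700 = 2.325e+04 rad/s.
Step 2 — Component impedances:
  R: Z = R = 11.5 Ω
  L: Z = jωL = j·2.325e+04·0.118 = 0 + j2743 Ω
Step 3 — Series combination: Z_total = R + L = 11.5 + j2743 Ω = 2743∠89.8° Ω.
Step 4 — Source phasor: V = 13.4∠-45.0° V = 9.475 - j9.475 V.
Step 5 — Current: I = V / Z = -0.003439 - j0.003468 A = 0.004885∠-134.8° A.
Step 6 — Complex power: S = V·I* = 0.0002744 + j0.06545 VA.
Step 7 — Real power: P = Re(S) = 0.0002744 W.
Step 8 — Reactive power: Q = Im(S) = 0.06545 VAR.
Step 9 — Apparent power: |S| = 0.06545 VA.
Step 10 — Power factor: PF = P/|S| = 0.004192 (lagging).

(a) P = 0.0002744 W  (b) Q = 0.06545 VAR  (c) S = 0.06545 VA  (d) PF = 0.004192 (lagging)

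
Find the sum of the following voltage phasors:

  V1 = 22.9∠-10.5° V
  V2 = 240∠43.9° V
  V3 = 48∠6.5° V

Step 1 — Convert each phasor to rectangular form:
  V1 = 22.9·(cos(-10.5°) + j·sin(-10.5°)) = 22.52 - j4.173 V
  V2 = 240·(cos(43.9°) + j·sin(43.9°)) = 172.9 + j166.4 V
  V3 = 48·(cos(6.5°) + j·sin(6.5°)) = 47.69 + j5.434 V
Step 2 — Sum components: V_total = 243.1 + j167.7 V.
Step 3 — Convert to polar: |V_total| = 295.4 V, ∠V_total = 34.6°.

V_total = 295.4∠34.6° V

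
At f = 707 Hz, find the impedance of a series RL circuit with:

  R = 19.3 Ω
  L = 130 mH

Step 1 — Angular frequency: ω = 2π·f = 2π·707 = 4442 rad/s.
Step 2 — Component impedances:
  R: Z = R = 19.3 Ω
  L: Z = jωL = j·4442·0.13 = 0 + j577.5 Ω
Step 3 — Series combination: Z_total = R + L = 19.3 + j577.5 Ω = 577.8∠88.1° Ω.

Z = 19.3 + j577.5 Ω = 577.8∠88.1° Ω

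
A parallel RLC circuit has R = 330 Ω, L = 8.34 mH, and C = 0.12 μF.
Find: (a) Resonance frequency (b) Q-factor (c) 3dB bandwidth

Step 1 — Resonance: ω₀ = 1/√(LC) = 1/√(0.00834·1.2e-07) = 3.161e+04 rad/s.
Step 2 — f₀ = ω₀/(2π) = 5031 Hz.
Step 3 — Parallel Q: Q = R/(ω₀L) = 330/(3.161e+04·0.00834) = 1.252.
Step 4 — Bandwidth: Δω = ω₀/Q = 2.525e+04 rad/s; BW = Δω/(2π) = 4019 Hz.

(a) f₀ = 5031 Hz  (b) Q = 1.252  (c) BW = 4019 Hz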